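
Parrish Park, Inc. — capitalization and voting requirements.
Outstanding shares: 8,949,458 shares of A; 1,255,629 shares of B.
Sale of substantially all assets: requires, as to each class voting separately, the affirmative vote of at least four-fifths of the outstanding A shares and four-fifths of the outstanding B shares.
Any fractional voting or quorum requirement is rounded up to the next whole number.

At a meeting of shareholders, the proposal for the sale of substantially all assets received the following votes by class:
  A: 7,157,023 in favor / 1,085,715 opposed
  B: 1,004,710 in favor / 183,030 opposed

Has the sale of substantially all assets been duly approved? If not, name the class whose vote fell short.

A: 4/5 of 8949458 = 7159566.40, rounded up to 7159567; 7,159,567 required, 7,157,023 in favor — not approved.
B: 4/5 of 1255629 = 1004503.20, rounded up to 1004504; 1,004,504 required, 1,004,710 in favor — approved.

Not approved — the A shares did not give the required vote.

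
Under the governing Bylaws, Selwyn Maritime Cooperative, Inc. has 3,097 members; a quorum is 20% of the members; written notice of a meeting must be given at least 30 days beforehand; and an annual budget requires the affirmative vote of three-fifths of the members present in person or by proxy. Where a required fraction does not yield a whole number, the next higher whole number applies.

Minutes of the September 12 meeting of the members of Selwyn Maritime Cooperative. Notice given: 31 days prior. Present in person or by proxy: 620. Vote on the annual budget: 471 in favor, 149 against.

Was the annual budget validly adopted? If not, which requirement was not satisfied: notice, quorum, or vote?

Valid — all requirements satisfied.

Notice: 31 days given; 30 required. Satisfied.
Quorum: 20% of 3,097 = 619.40, rounded up to 620; 620 present. Satisfied.
Vote: requires three-fifths of those present (620); 3/5 of 620 = 372, so 372 needed; 471 in favor. Satisfied.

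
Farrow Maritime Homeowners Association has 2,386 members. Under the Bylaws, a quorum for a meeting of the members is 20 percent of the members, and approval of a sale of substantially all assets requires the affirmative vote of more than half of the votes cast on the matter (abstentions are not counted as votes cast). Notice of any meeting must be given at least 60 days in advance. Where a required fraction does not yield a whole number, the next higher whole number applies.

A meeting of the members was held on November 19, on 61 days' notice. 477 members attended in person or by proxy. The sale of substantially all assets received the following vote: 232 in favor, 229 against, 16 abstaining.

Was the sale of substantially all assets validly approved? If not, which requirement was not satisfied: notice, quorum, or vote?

Invalid — quorum requirement not satisfied.

Notice: 61 days given; 60 required. Satisfied.
Quorum: 20% of 2,386 = 477.20, rounded up to 478; 477 present. Not satisfied.
Vote: requires a majority of the votes cast (477 − 16 abstaining = 461); a majority of 461 is 231, so 231 needed; 232 in favor. Satisfied.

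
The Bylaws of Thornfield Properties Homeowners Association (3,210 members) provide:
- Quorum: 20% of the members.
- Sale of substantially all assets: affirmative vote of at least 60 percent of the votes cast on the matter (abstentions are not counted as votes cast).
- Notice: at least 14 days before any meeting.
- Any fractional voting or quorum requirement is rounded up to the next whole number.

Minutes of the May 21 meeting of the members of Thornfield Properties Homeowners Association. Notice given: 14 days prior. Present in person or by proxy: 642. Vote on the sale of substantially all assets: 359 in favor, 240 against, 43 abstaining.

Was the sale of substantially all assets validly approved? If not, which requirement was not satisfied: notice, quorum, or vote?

Invalid — vote requirement not satisfied.

Notice: 14 days given; 14 required. Satisfied.
Quorum: 20% of 3,210 = 642; 642 present. Satisfied.
Vote: requires three-fifths of the votes cast (642 − 43 abstaining = 599); 3/5 of 599 = 359.40, rounded up to 360, so 360 needed; 359 in favor. Not satisfied.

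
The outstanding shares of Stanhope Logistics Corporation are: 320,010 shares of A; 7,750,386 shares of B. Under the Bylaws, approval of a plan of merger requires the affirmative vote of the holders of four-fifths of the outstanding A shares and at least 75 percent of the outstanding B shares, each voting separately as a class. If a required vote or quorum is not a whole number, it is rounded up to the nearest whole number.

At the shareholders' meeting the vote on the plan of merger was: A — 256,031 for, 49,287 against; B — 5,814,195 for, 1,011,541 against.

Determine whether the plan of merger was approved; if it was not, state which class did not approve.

Approved — every class gave the required vote.

A: 4/5 of 320010 = 256008; 256,008 required, 256,031 in favor — approved.
B: 3/4 of 7750386 = 5812789.50, rounded up to 5812790; 5,812,790 required, 5,814,195 in favor — approved.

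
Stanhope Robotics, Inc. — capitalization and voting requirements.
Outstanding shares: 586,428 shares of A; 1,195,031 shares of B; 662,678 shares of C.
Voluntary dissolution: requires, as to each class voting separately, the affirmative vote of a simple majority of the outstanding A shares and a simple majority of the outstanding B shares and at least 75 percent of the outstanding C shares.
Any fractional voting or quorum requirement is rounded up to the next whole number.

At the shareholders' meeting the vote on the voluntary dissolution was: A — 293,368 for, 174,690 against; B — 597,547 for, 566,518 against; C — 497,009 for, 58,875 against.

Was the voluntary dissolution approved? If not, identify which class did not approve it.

Approved — every class gave the required vote.

A: a majority of 586428 is 293215; 293,215 required, 293,368 in favor — approved.
B: a majority of 1195031 is 597516; 597,516 required, 597,547 in favor — approved.
C: 3/4 of 662678 = 497008.50, rounded up to 497009; 497,009 required, 497,009 in favor — approved.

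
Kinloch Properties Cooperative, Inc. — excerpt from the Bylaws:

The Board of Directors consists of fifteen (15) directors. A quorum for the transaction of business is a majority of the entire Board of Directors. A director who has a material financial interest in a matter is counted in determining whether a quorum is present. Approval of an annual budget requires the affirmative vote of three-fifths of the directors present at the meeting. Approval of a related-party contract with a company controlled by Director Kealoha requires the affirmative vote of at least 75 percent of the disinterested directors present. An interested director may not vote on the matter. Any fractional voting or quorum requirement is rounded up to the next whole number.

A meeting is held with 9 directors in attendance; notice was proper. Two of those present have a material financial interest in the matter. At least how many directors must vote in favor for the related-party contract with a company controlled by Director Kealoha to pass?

6

The related-party contract with a company controlled by Director Kealoha requires three-fourths of the disinterested directors present (9 − 2 = 7).
3/4 of 7 = 5.25, rounded up to 6.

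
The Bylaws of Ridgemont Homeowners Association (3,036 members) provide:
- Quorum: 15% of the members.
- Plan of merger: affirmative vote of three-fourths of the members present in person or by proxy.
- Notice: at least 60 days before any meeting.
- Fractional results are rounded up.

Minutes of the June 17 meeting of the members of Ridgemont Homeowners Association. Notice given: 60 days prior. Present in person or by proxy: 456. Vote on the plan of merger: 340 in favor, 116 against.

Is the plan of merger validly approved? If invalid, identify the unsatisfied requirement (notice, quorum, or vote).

Notice: 60 days given; 60 required. Satisfied.
Quorum: 15% of 3,036 = 455.40, rounded up to 456; 456 present. Satisfied.
Vote: requires three-fourths of those present (456); 3/4 of 456 = 342, so 342 needed; 340 in favor. Not satisfied.

Invalid — vote requirement not satisfied.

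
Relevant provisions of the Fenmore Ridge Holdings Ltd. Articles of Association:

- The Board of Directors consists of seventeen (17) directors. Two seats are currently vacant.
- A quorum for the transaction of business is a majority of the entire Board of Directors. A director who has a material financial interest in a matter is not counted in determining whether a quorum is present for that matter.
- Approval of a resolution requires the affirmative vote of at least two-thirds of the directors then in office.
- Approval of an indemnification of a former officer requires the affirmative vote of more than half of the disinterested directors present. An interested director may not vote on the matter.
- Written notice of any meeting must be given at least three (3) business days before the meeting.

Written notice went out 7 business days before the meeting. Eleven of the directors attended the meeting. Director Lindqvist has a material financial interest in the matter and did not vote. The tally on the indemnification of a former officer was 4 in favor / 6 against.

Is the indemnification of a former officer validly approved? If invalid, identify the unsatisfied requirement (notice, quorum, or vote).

Invalid — vote requirement not satisfied.

Notice: 7 business days given; 3 required (7 ≥ 3). Satisfied.
Quorum: 11 present, but the 1 interested director does not count, leaving 10. Quorum is 9. Satisfied.
Vote: the indemnification of a former officer requires a majority of the disinterested directors present (11 − 1 = 10). A majority of 10 is 6, so 6 affirmative votes are needed; 4 voted in favor. Not satisfied.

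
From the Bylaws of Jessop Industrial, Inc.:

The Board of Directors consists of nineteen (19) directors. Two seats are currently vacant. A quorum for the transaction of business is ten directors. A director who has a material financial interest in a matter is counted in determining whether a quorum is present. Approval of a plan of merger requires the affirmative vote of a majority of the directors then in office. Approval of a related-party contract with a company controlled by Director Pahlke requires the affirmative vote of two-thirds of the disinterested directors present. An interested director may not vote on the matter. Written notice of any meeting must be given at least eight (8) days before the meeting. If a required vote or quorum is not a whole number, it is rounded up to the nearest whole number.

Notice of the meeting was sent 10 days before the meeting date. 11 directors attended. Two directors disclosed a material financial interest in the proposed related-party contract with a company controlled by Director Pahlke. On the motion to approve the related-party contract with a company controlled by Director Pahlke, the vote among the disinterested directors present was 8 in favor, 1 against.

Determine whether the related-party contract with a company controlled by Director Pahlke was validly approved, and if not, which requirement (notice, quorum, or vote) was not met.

Notice: 10 days given; 8 required (10 ≥ 8). Satisfied.
Quorum: 11 present (interested directors count toward quorum); quorum is 10. Satisfied.
Vote: the related-party contract with a company controlled by Director Pahlke requires two-thirds of the disinterested directors present (11 − 2 = 9). 2/3 of 9 = 6, so 6 affirmative votes are needed; 8 voted in favor. Satisfied.

Valid — all requirements satisfied.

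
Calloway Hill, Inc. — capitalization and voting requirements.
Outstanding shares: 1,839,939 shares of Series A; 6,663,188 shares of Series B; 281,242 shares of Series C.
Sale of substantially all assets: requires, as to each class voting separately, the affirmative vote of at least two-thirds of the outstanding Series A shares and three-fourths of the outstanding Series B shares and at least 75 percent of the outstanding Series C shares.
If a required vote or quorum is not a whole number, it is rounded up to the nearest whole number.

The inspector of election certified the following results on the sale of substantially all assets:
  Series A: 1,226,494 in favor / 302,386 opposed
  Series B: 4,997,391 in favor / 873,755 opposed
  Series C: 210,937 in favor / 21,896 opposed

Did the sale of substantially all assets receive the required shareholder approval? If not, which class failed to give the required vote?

Not approved — the Series A shares did not give the required vote.

Series A: 2/3 of 1839939 = 1226626; 1,226,626 required, 1,226,494 in favor — not approved.
Series B: 3/4 of 6663188 = 4997391; 4,997,391 required, 4,997,391 in favor — approved.
Series C: 3/4 of 281242 = 210931.50, rounded up to 210932; 210,932 required, 210,937 in favor — approved.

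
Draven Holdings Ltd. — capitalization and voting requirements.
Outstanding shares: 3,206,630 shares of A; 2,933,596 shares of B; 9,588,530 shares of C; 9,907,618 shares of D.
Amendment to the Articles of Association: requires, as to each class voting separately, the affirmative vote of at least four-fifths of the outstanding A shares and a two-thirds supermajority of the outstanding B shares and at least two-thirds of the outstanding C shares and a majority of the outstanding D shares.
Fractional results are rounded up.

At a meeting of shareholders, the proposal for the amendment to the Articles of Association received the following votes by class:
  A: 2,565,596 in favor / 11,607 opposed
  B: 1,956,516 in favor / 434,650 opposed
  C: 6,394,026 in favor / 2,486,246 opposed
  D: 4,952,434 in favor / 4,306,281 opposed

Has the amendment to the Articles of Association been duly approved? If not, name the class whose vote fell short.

A: 4/5 of 3206630 = 2565304; 2,565,304 required, 2,565,596 in favor — approved.
B: 2/3 of 2933596 = 1955730.67, rounded up to 1955731; 1,955,731 required, 1,956,516 in favor — approved.
C: 2/3 of 9588530 = 6392353.33, rounded up to 6392354; 6,392,354 required, 6,394,026 in favor — approved.
D: a majority of 9907618 is 4953810; 4,953,810 required, 4,952,434 in favor — not approved.

Not approved — the D shares did not give the required vote.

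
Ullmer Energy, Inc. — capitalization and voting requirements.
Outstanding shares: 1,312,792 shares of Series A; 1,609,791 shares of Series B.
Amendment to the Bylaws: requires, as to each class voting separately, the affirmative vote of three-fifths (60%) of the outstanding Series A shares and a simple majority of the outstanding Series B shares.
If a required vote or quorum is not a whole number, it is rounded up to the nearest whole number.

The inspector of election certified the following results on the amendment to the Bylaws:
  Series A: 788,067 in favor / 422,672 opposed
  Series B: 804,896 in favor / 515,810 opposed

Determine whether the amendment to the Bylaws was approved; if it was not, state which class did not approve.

Series A: 3/5 of 1312792 = 787675.20, rounded up to 787676; 787,676 required, 788,067 in favor — approved.
Series B: a majority of 1609791 is 804896; 804,896 required, 804,896 in favor — approved.

Approved — every class gave the required vote.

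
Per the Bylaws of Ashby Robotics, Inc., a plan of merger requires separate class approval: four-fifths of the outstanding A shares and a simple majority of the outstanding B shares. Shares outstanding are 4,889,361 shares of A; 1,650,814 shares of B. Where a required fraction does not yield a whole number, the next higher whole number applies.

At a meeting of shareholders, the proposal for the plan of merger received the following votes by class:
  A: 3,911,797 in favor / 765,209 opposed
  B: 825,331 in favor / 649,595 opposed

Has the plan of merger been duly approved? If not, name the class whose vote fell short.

A: 4/5 of 4889361 = 3911488.80, rounded up to 3911489; 3,911,489 required, 3,911,797 in favor — approved.
B: a majority of 1650814 is 825408; 825,408 required, 825,331 in favor — not approved.

Not approved — the B shares did not give the required vote.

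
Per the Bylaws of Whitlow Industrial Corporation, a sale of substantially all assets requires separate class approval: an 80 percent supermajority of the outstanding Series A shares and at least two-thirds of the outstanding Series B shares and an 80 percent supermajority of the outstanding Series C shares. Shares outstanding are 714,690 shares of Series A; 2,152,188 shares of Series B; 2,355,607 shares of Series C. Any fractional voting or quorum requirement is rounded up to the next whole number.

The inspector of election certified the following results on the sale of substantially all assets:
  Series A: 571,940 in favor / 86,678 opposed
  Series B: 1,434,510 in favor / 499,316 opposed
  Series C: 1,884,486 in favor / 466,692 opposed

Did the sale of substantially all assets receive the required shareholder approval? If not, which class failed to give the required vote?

Not approved — the Series B shares did not give the required vote.

Series A: 4/5 of 714690 = 571752; 571,752 required, 571,940 in favor — approved.
Series B: 2/3 of 2152188 = 1434792; 1,434,792 required, 1,434,510 in favor — not approved.
Series C: 4/5 of 2355607 = 1884485.60, rounded up to 1884486; 1,884,486 required, 1,884,486 in favor — approved.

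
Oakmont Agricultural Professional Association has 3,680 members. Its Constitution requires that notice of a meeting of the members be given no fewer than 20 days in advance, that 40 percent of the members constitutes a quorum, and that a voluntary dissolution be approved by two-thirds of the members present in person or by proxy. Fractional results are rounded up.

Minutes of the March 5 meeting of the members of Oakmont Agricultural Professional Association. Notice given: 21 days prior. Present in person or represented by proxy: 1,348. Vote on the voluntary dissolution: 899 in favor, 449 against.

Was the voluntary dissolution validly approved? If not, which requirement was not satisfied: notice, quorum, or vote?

Notice: 21 days given; 20 required. Satisfied.
Quorum: 40% of 3,680 = 1,472; 1,348 present. Not satisfied.
Vote: requires two-thirds of those present (1,348); 2/3 of 1348 = 898.67, rounded up to 899, so 899 needed; 899 in favor. Satisfied.

Invalid — quorum requirement not satisfied.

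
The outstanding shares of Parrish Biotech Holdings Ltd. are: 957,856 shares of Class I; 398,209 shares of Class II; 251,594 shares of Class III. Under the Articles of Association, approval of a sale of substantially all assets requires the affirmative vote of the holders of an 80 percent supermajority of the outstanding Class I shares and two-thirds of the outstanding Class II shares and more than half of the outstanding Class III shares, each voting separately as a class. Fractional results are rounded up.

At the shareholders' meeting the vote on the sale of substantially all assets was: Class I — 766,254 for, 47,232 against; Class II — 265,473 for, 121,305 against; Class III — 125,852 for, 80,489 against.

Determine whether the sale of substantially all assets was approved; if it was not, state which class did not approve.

Not approved — the Class I shares did not give the required vote.

Class I: 4/5 of 957856 = 766284.80, rounded up to 766285; 766,285 required, 766,254 in favor — not approved.
Class II: 2/3 of 398209 = 265472.67, rounded up to 265473; 265,473 required, 265,473 in favor — approved.
Class III: a majority of 251594 is 125798; 125,798 required, 125,852 in favor — approved.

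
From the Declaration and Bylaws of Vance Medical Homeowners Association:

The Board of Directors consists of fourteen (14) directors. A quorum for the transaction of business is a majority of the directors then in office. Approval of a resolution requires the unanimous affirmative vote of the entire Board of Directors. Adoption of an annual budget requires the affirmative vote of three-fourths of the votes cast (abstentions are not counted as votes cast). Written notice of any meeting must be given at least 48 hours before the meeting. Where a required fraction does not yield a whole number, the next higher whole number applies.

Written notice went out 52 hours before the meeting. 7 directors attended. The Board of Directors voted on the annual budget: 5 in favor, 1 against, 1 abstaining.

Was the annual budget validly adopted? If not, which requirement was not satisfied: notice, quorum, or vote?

Notice: 52 hours given; 48 required (52 ≥ 48). Satisfied.
Quorum: 7 present; quorum is 8. Not satisfied.
Vote: the annual budget requires three-fourths of the votes cast (7 present − 1 abstaining = 6). 3/4 of 6 = 4.50, rounded up to 5, so 5 affirmative votes are needed; 5 voted in favor. Satisfied. (Moot — without a quorum no business can be validly transacted.)

Invalid — quorum requirement not satisfied.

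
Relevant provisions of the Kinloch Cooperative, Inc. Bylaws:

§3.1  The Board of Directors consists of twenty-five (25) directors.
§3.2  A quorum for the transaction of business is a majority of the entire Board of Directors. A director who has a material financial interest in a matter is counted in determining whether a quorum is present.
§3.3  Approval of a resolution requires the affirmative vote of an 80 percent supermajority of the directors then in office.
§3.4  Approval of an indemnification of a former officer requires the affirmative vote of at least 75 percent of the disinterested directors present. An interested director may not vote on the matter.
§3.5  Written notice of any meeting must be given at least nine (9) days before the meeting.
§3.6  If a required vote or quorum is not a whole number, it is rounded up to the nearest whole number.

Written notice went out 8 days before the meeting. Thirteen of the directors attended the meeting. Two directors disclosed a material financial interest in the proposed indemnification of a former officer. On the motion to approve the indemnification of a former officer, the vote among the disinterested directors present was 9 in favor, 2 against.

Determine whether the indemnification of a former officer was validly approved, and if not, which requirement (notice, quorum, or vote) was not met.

Invalid — notice requirement not satisfied.

Notice: 8 days given; 9 required (8 < 9). Not satisfied.
Quorum: 13 present (interested directors count toward quorum); quorum is 13. Satisfied.
Vote: the indemnification of a former officer requires three-fourths of the disinterested directors present (13 − 2 = 11). 3/4 of 11 = 8.25, rounded up to 9, so 9 affirmative votes are needed; 9 voted in favor. Satisfied.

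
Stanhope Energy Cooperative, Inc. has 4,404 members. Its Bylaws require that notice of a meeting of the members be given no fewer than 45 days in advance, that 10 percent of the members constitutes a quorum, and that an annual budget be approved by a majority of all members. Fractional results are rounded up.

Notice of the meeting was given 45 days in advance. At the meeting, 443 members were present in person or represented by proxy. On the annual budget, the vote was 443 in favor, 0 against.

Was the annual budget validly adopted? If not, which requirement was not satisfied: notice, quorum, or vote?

Invalid — vote requirement not satisfied.

Notice: 45 days given; 45 required. Satisfied.
Quorum: 10% of 4,404 = 440.40, rounded up to 441; 443 present. Satisfied.
Vote: requires a majority of all members (4,404); a majority of 4404 is 2203, so 2,203 needed; 443 in favor. Not satisfied.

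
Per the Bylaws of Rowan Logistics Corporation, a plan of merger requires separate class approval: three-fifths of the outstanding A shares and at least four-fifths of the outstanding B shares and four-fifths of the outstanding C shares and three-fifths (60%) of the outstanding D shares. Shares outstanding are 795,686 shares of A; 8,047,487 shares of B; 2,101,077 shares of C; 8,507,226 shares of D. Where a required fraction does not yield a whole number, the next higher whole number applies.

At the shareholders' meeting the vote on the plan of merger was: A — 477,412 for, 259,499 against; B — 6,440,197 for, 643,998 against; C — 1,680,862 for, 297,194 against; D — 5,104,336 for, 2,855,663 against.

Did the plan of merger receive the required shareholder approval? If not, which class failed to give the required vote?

A: 3/5 of 795686 = 477411.60, rounded up to 477412; 477,412 required, 477,412 in favor — approved.
B: 4/5 of 8047487 = 6437989.60, rounded up to 6437990; 6,437,990 required, 6,440,197 in favor — approved.
C: 4/5 of 2101077 = 1680861.60, rounded up to 1680862; 1,680,862 required, 1,680,862 in favor — approved.
D: 3/5 of 8507226 = 5104335.60, rounded up to 5104336; 5,104,336 required, 5,104,336 in favor — approved.

Approved — every class gave the required vote.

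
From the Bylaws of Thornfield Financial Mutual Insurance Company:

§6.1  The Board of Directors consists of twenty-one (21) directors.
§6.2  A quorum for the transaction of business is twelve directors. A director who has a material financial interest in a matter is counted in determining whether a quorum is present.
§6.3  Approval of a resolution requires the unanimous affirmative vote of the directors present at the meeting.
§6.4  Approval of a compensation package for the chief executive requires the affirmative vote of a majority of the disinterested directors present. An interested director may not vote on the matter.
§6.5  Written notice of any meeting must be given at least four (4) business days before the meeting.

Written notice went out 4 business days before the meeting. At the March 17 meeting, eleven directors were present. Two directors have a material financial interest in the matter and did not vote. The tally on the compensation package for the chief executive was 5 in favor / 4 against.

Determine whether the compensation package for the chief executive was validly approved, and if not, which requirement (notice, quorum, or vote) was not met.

Notice: 4 business days given; 4 required (4 ≥ 4). Satisfied.
Quorum: 11 present (interested directors count toward quorum); quorum is 12. Not satisfied.
Vote: the compensation package for the chief executive requires a majority of the disinterested directors present (11 − 2 = 9). A majority of 9 is 5, so 5 affirmative votes are needed; 5 voted in favor. Satisfied. (Moot — without a quorum no business can be validly transacted.)

Invalid — quorum requirement not satisfied.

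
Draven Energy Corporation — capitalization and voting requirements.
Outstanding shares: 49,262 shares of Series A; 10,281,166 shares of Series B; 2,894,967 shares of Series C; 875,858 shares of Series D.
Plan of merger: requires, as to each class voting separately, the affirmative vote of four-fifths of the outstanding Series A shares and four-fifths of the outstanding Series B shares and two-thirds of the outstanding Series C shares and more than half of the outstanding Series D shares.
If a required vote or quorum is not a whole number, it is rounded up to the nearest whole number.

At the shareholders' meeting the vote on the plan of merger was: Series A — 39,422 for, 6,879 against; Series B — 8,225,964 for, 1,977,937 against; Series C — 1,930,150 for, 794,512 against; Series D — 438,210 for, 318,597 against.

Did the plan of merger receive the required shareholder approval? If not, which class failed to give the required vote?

Approved — every class gave the required vote.

Series A: 4/5 of 49262 = 39409.60, rounded up to 39410; 39,410 required, 39,422 in favor — approved.
Series B: 4/5 of 10281166 = 8224932.80, rounded up to 8224933; 8,224,933 required, 8,225,964 in favor — approved.
Series C: 2/3 of 2894967 = 1929978; 1,929,978 required, 1,930,150 in favor — approved.
Series D: a majority of 875858 is 437930; 437,930 required, 438,210 in favor — approved.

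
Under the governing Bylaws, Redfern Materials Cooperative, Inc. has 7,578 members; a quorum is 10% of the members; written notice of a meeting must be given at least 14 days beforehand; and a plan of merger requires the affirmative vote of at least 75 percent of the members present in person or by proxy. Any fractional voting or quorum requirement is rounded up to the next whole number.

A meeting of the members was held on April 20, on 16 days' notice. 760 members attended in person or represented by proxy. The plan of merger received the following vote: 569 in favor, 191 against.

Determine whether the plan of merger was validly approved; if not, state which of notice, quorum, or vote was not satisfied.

Notice: 16 days given; 14 required. Satisfied.
Quorum: 10% of 7,578 = 757.80, rounded up to 758; 760 present. Satisfied.
Vote: requires three-fourths of those present (760); 3/4 of 760 = 570, so 570 needed; 569 in favor. Not satisfied.

Invalid — vote requirement not satisfied.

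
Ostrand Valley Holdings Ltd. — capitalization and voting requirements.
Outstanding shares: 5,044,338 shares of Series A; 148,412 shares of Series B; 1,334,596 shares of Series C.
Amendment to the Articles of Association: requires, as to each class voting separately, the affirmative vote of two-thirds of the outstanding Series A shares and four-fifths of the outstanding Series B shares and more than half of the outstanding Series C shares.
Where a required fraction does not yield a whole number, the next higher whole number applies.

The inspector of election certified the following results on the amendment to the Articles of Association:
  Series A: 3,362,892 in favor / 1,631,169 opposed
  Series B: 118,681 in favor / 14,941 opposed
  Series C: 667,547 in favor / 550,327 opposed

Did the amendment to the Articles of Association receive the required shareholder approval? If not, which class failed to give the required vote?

Series A: 2/3 of 5044338 = 3362892; 3,362,892 required, 3,362,892 in favor — approved.
Series B: 4/5 of 148412 = 118729.60, rounded up to 118730; 118,730 required, 118,681 in favor — not approved.
Series C: a majority of 1334596 is 667299; 667,299 required, 667,547 in favor — approved.

Not approved — the Series B shares did not give the required vote.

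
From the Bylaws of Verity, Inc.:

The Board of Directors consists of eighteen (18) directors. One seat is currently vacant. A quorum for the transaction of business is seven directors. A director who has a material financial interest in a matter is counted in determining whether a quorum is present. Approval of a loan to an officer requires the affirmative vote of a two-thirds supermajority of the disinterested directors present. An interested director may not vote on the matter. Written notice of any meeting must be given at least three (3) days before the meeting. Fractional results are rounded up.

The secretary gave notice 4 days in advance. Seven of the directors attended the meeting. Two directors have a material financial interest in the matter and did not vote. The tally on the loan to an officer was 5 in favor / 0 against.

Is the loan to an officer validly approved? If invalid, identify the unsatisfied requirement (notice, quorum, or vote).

Valid — all requirements satisfied.

Notice: 4 days given; 3 required (4 ≥ 3). Satisfied.
Quorum: 7 present (interested directors count toward quorum); quorum is 7. Satisfied.
Vote: the loan to an officer requires two-thirds of the disinterested directors present (7 − 2 = 5). 2/3 of 5 = 3.33, rounded up to 4, so 4 affirmative votes are needed; 5 voted in favor. Satisfied.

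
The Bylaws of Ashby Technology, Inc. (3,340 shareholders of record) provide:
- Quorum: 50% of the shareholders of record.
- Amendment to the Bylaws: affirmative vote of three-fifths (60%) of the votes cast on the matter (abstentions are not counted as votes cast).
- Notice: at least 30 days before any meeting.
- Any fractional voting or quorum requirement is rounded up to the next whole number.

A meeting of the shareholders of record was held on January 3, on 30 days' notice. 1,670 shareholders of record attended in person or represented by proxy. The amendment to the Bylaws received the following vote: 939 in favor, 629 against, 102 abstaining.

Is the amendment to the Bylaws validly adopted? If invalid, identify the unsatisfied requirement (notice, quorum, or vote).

Invalid — vote requirement not satisfied.

Notice: 30 days given; 30 required. Satisfied.
Quorum: 50% of 3,340 = 1,670; 1,670 present. Satisfied.
Vote: requires three-fifths of the votes cast (1,670 − 102 abstaining = 1,568); 3/5 of 1568 = 940.80, rounded up to 941, so 941 needed; 939 in favor. Not satisfied.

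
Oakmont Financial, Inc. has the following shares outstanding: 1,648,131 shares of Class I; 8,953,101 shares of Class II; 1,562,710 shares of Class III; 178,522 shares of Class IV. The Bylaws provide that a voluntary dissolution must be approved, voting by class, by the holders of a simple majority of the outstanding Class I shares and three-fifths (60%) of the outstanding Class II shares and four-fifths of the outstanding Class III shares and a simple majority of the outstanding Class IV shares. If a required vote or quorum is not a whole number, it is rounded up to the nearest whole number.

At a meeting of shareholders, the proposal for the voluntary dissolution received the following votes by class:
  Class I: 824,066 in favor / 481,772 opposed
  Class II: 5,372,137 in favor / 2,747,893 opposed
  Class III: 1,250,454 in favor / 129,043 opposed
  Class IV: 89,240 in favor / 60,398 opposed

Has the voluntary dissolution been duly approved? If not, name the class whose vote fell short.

Not approved — the Class IV shares did not give the required vote.

Class I: a majority of 1648131 is 824066; 824,066 required, 824,066 in favor — approved.
Class II: 3/5 of 8953101 = 5371860.60, rounded up to 5371861; 5,371,861 required, 5,372,137 in favor — approved.
Class III: 4/5 of 1562710 = 1250168; 1,250,168 required, 1,250,454 in favor — approved.
Class IV: a majority of 178522 is 89262; 89,262 required, 89,240 in favor — not approved.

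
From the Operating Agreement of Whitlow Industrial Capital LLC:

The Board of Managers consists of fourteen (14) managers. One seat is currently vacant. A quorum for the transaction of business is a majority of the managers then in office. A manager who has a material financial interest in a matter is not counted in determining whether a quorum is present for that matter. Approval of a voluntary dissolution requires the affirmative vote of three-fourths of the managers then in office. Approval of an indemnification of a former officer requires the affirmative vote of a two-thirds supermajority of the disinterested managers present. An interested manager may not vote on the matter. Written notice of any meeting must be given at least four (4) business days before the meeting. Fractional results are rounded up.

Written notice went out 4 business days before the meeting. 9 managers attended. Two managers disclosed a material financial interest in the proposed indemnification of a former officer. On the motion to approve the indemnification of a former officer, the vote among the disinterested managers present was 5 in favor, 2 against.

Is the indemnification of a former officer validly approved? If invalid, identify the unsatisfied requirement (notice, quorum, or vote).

Valid — all requirements satisfied.

Notice: 4 business days given; 4 required (4 ≥ 4). Satisfied.
Quorum: 9 present, but the 2 interested managers do not count, leaving 7. Quorum is 7. Satisfied.
Vote: the indemnification of a former officer requires two-thirds of the disinterested managers present (9 − 2 = 7). 2/3 of 7 = 4.67, rounded up to 5, so 5 affirmative votes are needed; 5 voted in favor. Satisfied.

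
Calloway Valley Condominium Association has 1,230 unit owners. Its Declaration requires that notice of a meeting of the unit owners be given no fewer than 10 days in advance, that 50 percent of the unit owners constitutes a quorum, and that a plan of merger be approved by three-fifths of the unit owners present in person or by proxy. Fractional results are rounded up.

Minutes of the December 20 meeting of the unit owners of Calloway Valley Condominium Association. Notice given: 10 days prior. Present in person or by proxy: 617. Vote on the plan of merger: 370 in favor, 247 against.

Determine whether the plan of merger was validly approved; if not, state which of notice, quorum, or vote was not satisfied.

Invalid — vote requirement not satisfied.

Notice: 10 days given; 10 required. Satisfied.
Quorum: 50% of 1,230 = 615; 617 present. Satisfied.
Vote: requires three-fifths of those present (617); 3/5 of 617 = 370.20, rounded up to 371, so 371 needed; 370 in favor. Not satisfied.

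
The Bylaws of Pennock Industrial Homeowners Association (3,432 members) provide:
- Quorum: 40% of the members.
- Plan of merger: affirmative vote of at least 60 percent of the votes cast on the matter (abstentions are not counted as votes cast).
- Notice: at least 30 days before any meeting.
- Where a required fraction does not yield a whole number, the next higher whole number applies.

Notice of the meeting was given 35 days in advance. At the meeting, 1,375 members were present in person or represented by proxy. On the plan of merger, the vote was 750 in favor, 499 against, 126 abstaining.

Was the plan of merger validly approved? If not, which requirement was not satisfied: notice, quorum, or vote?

Valid — all requirements satisfied.

Notice: 35 days given; 30 required. Satisfied.
Quorum: 40% of 3,432 = 1,372.80, rounded up to 1,373; 1,375 present. Satisfied.
Vote: requires three-fifths of the votes cast (1,375 − 126 abstaining = 1,249); 3/5 of 1249 = 749.40, rounded up to 750, so 750 needed; 750 in favor. Satisfied.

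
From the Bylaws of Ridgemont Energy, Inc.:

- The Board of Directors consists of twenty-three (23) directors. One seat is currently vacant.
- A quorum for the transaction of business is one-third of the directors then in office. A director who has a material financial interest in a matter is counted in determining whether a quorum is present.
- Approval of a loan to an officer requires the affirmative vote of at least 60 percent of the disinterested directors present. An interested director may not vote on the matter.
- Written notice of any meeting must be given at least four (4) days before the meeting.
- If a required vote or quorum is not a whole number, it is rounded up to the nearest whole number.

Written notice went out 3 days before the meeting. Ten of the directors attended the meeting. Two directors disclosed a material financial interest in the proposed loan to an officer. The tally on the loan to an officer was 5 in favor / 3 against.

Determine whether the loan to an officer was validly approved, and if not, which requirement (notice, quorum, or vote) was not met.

Notice: 3 days given; 4 required (3 < 4). Not satisfied.
Quorum: 10 present (interested directors count toward quorum); quorum is 8. Satisfied.
Vote: the loan to an officer requires three-fifths of the disinterested directors present (10 − 2 = 8). 3/5 of 8 = 4.80, rounded up to 5, so 5 affirmative votes are needed; 5 voted in favor. Satisfied.

Invalid — notice requirement not satisfied.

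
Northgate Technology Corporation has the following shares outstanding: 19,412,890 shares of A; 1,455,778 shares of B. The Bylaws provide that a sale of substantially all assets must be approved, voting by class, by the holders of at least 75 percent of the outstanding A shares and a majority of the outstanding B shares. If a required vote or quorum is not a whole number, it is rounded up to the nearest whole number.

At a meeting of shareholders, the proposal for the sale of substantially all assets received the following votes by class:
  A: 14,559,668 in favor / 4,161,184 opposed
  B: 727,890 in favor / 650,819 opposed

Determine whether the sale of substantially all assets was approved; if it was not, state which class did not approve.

A: 3/4 of 19412890 = 14559667.50, rounded up to 14559668; 14,559,668 required, 14,559,668 in favor — approved.
B: a majority of 1455778 is 727890; 727,890 required, 727,890 in favor — approved.

Approved — every class gave the required vote.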